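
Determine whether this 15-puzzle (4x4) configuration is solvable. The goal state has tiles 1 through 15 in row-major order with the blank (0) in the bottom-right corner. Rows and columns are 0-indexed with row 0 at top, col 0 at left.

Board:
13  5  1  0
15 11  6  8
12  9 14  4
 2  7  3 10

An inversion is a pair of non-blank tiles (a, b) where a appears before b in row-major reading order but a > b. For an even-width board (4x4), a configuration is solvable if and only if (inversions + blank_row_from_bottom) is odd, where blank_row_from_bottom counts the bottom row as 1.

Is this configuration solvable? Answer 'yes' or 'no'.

Inversions: 60
Blank is in row 0 (0-indexed from top), which is row 4 counting from the bottom (bottom = 1).
60 + 4 = 64, which is even, so the puzzle is not solvable.

Answer: no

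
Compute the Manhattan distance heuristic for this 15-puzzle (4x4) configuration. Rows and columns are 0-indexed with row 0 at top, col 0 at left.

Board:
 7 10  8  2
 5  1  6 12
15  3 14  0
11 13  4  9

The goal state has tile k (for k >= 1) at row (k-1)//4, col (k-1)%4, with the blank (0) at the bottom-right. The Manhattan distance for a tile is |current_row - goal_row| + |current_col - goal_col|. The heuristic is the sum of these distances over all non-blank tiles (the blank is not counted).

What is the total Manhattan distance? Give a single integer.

Tile 7: (0,0)->(1,2) = 3
Tile 10: (0,1)->(2,1) = 2
Tile 8: (0,2)->(1,3) = 2
Tile 2: (0,3)->(0,1) = 2
Tile 5: (1,0)->(1,0) = 0
Tile 1: (1,1)->(0,0) = 2
Tile 6: (1,2)->(1,1) = 1
Tile 12: (1,3)->(2,3) = 1
Tile 15: (2,0)->(3,2) = 3
Tile 3: (2,1)->(0,2) = 3
Tile 14: (2,2)->(3,1) = 2
Tile 11: (3,0)->(2,2) = 3
Tile 13: (3,1)->(3,0) = 1
Tile 4: (3,2)->(0,3) = 4
Tile 9: (3,3)->(2,0) = 4
Sum: 3 + 2 + 2 + 2 + 0 + 2 + 1 + 1 + 3 + 3 + 2 + 3 + 1 + 4 + 4 = 33

Answer: 33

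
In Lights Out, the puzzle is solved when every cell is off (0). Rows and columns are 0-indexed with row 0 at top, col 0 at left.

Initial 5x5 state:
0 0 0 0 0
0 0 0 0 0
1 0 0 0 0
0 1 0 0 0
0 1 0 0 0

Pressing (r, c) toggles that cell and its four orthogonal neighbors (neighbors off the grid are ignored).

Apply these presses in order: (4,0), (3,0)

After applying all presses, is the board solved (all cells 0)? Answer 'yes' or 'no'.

After press 1 at (4,0):
0 0 0 0 0
0 0 0 0 0
1 0 0 0 0
1 1 0 0 0
1 0 0 0 0

After press 2 at (3,0):
0 0 0 0 0
0 0 0 0 0
0 0 0 0 0
0 0 0 0 0
0 0 0 0 0

Lights still on: 0

Answer: yes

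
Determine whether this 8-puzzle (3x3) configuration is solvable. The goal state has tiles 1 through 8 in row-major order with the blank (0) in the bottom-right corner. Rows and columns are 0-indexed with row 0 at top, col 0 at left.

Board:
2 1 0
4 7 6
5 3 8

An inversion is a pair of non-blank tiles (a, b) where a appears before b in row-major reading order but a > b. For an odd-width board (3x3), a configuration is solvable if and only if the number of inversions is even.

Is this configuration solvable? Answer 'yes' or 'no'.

Inversions (pairs i<j in row-major order where tile[i] > tile[j] > 0): 8
8 is even, so the puzzle is solvable.

Answer: yes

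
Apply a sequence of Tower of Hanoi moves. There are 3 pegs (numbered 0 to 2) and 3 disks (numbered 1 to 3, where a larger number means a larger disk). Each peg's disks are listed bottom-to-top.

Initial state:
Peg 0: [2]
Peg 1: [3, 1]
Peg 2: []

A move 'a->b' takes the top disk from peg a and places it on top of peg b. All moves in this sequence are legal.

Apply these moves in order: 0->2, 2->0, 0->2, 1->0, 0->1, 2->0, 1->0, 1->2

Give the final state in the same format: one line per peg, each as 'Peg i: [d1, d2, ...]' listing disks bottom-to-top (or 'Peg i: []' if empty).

After move 1 (0->2):
Peg 0: []
Peg 1: [3, 1]
Peg 2: [2]

After move 2 (2->0):
Peg 0: [2]
Peg 1: [3, 1]
Peg 2: []

After move 3 (0->2):
Peg 0: []
Peg 1: [3, 1]
Peg 2: [2]

After move 4 (1->0):
Peg 0: [1]
Peg 1: [3]
Peg 2: [2]

After move 5 (0->1):
Peg 0: []
Peg 1: [3, 1]
Peg 2: [2]

After move 6 (2->0):
Peg 0: [2]
Peg 1: [3, 1]
Peg 2: []

After move 7 (1->0):
Peg 0: [2, 1]
Peg 1: [3]
Peg 2: []

After move 8 (1->2):
Peg 0: [2, 1]
Peg 1: []
Peg 2: [3]

Answer: Peg 0: [2, 1]
Peg 1: []
Peg 2: [3]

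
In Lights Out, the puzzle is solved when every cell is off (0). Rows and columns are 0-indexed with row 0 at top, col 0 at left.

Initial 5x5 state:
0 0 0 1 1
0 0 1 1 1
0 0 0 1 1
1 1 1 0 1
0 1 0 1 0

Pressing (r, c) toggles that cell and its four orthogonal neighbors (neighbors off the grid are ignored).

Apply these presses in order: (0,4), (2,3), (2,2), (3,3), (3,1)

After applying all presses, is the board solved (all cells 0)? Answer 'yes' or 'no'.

After press 1 at (0,4):
0 0 0 0 0
0 0 1 1 0
0 0 0 1 1
1 1 1 0 1
0 1 0 1 0

After press 2 at (2,3):
0 0 0 0 0
0 0 1 0 0
0 0 1 0 0
1 1 1 1 1
0 1 0 1 0

After press 3 at (2,2):
0 0 0 0 0
0 0 0 0 0
0 1 0 1 0
1 1 0 1 1
0 1 0 1 0

After press 4 at (3,3):
0 0 0 0 0
0 0 0 0 0
0 1 0 0 0
1 1 1 0 0
0 1 0 0 0

After press 5 at (3,1):
0 0 0 0 0
0 0 0 0 0
0 0 0 0 0
0 0 0 0 0
0 0 0 0 0

Lights still on: 0

Answer: yes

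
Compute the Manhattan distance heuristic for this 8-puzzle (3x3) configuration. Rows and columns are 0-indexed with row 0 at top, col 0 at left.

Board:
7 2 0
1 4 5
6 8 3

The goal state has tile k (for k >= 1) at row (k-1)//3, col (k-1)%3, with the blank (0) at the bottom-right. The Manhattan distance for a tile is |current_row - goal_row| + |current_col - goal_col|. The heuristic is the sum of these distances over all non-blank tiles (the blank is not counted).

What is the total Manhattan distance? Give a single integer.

Tile 7: (0,0)->(2,0) = 2
Tile 2: (0,1)->(0,1) = 0
Tile 1: (1,0)->(0,0) = 1
Tile 4: (1,1)->(1,0) = 1
Tile 5: (1,2)->(1,1) = 1
Tile 6: (2,0)->(1,2) = 3
Tile 8: (2,1)->(2,1) = 0
Tile 3: (2,2)->(0,2) = 2
Sum: 2 + 0 + 1 + 1 + 1 + 3 + 0 + 2 = 10

Answer: 10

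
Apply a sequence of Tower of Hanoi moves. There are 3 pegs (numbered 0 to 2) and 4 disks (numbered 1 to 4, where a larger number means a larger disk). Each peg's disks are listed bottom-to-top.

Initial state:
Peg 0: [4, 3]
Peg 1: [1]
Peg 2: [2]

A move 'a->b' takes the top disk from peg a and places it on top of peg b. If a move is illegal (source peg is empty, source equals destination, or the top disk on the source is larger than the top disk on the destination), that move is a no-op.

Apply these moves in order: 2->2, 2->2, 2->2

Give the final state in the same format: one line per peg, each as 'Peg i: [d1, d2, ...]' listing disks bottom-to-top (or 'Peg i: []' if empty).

After move 1 (2->2):
Peg 0: [4, 3]
Peg 1: [1]
Peg 2: [2]

After move 2 (2->2):
Peg 0: [4, 3]
Peg 1: [1]
Peg 2: [2]

After move 3 (2->2):
Peg 0: [4, 3]
Peg 1: [1]
Peg 2: [2]

Answer: Peg 0: [4, 3]
Peg 1: [1]
Peg 2: [2]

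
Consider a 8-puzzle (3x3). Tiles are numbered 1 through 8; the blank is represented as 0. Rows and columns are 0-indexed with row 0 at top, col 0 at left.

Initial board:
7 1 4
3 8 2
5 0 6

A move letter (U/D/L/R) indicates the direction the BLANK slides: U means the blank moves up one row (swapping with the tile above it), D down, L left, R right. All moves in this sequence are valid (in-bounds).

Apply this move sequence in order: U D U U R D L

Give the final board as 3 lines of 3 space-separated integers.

Answer: 7 4 2
3 0 1
5 8 6

Derivation:
After move 1 (U):
7 1 4
3 0 2
5 8 6

After move 2 (D):
7 1 4
3 8 2
5 0 6

After move 3 (U):
7 1 4
3 0 2
5 8 6

After move 4 (U):
7 0 4
3 1 2
5 8 6

After move 5 (R):
7 4 0
3 1 2
5 8 6

After move 6 (D):
7 4 2
3 1 0
5 8 6

After move 7 (L):
7 4 2
3 0 1
5 8 6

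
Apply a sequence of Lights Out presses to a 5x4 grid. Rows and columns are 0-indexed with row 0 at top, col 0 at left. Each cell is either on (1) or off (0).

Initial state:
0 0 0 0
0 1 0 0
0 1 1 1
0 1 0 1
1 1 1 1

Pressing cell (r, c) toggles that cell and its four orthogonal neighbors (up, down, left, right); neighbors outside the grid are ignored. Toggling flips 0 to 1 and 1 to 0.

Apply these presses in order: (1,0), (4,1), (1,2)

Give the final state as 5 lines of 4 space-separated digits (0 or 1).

Answer: 1 0 1 0
1 1 1 1
1 1 0 1
0 0 0 1
0 0 0 1

Derivation:
After press 1 at (1,0):
1 0 0 0
1 0 0 0
1 1 1 1
0 1 0 1
1 1 1 1

After press 2 at (4,1):
1 0 0 0
1 0 0 0
1 1 1 1
0 0 0 1
0 0 0 1

After press 3 at (1,2):
1 0 1 0
1 1 1 1
1 1 0 1
0 0 0 1
0 0 0 1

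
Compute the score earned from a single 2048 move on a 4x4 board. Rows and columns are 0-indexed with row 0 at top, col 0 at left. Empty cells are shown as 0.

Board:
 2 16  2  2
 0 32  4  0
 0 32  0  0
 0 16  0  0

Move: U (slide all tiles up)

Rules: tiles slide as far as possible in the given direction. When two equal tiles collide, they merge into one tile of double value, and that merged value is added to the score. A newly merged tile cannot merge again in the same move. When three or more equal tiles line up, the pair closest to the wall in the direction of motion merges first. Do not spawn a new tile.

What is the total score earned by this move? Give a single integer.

Answer: 64

Derivation:
Slide up:
col 0: [2, 0, 0, 0] -> [2, 0, 0, 0]  score +0 (running 0)
col 1: [16, 32, 32, 16] -> [16, 64, 16, 0]  score +64 (running 64)
col 2: [2, 4, 0, 0] -> [2, 4, 0, 0]  score +0 (running 64)
col 3: [2, 0, 0, 0] -> [2, 0, 0, 0]  score +0 (running 64)
Board after move:
 2 16  2  2
 0 64  4  0
 0 16  0  0
 0  0  0  0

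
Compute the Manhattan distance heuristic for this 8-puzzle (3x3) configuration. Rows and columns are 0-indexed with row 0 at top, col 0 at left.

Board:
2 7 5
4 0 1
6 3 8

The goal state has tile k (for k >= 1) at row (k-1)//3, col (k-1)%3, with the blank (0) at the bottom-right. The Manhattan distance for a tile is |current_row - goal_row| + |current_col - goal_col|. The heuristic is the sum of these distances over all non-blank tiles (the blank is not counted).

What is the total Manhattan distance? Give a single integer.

Tile 2: at (0,0), goal (0,1), distance |0-0|+|0-1| = 1
Tile 7: at (0,1), goal (2,0), distance |0-2|+|1-0| = 3
Tile 5: at (0,2), goal (1,1), distance |0-1|+|2-1| = 2
Tile 4: at (1,0), goal (1,0), distance |1-1|+|0-0| = 0
Tile 1: at (1,2), goal (0,0), distance |1-0|+|2-0| = 3
Tile 6: at (2,0), goal (1,2), distance |2-1|+|0-2| = 3
Tile 3: at (2,1), goal (0,2), distance |2-0|+|1-2| = 3
Tile 8: at (2,2), goal (2,1), distance |2-2|+|2-1| = 1
Sum: 1 + 3 + 2 + 0 + 3 + 3 + 3 + 1 = 16

Answer: 16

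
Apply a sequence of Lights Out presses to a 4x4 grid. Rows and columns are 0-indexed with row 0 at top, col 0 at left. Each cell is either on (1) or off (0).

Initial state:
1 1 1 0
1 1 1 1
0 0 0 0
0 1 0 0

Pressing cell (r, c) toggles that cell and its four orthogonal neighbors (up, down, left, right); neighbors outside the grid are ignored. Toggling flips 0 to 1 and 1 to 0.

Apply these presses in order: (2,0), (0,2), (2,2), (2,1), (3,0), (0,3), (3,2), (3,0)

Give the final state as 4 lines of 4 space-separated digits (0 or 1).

After press 1 at (2,0):
1 1 1 0
0 1 1 1
1 1 0 0
1 1 0 0

After press 2 at (0,2):
1 0 0 1
0 1 0 1
1 1 0 0
1 1 0 0

After press 3 at (2,2):
1 0 0 1
0 1 1 1
1 0 1 1
1 1 1 0

After press 4 at (2,1):
1 0 0 1
0 0 1 1
0 1 0 1
1 0 1 0

After press 5 at (3,0):
1 0 0 1
0 0 1 1
1 1 0 1
0 1 1 0

After press 6 at (0,3):
1 0 1 0
0 0 1 0
1 1 0 1
0 1 1 0

After press 7 at (3,2):
1 0 1 0
0 0 1 0
1 1 1 1
0 0 0 1

After press 8 at (3,0):
1 0 1 0
0 0 1 0
0 1 1 1
1 1 0 1

Answer: 1 0 1 0
0 0 1 0
0 1 1 1
1 1 0 1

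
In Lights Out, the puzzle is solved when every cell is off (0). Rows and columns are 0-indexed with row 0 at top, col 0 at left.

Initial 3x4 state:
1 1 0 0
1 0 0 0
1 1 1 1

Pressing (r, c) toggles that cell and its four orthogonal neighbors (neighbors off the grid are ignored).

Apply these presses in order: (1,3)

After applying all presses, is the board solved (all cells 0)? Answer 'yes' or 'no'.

Answer: no

Derivation:
After press 1 at (1,3):
1 1 0 1
1 0 1 1
1 1 1 0

Lights still on: 9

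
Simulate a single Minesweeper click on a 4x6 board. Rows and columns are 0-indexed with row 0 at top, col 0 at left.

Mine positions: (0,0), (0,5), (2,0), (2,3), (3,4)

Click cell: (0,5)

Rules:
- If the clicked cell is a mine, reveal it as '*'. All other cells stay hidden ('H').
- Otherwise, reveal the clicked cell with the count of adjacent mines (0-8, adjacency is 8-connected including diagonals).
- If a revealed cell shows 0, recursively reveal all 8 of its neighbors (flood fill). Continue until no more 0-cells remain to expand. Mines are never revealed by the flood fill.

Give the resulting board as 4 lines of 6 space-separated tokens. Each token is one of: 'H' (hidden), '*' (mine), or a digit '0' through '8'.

H H H H H *
H H H H H H
H H H H H H
H H H H H H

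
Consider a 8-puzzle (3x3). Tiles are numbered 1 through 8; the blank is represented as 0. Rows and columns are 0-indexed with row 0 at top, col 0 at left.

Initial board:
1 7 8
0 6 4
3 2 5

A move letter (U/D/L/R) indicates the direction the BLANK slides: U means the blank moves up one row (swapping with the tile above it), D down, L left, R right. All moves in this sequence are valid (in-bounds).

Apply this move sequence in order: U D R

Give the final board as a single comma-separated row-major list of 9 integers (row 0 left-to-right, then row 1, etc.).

Answer: 1, 7, 8, 6, 0, 4, 3, 2, 5

Derivation:
After move 1 (U):
0 7 8
1 6 4
3 2 5

After move 2 (D):
1 7 8
0 6 4
3 2 5

After move 3 (R):
1 7 8
6 0 4
3 2 5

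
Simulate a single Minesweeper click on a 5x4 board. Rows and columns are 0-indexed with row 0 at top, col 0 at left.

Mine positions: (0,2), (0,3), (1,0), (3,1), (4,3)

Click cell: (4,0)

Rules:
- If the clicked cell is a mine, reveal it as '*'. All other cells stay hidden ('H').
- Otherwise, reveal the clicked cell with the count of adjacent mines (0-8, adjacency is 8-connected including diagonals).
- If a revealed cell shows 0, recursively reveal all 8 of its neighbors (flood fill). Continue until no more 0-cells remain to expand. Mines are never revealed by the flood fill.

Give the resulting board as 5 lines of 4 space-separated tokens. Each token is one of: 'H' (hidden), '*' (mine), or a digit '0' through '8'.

H H H H
H H H H
H H H H
H H H H
1 H H H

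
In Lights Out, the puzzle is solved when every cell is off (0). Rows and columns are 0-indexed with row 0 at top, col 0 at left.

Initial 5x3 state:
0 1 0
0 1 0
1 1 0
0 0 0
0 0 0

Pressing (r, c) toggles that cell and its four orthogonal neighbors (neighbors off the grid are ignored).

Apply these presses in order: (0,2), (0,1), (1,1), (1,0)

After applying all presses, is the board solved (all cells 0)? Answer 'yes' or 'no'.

After press 1 at (0,2):
0 0 1
0 1 1
1 1 0
0 0 0
0 0 0

After press 2 at (0,1):
1 1 0
0 0 1
1 1 0
0 0 0
0 0 0

After press 3 at (1,1):
1 0 0
1 1 0
1 0 0
0 0 0
0 0 0

After press 4 at (1,0):
0 0 0
0 0 0
0 0 0
0 0 0
0 0 0

Lights still on: 0

Answer: yes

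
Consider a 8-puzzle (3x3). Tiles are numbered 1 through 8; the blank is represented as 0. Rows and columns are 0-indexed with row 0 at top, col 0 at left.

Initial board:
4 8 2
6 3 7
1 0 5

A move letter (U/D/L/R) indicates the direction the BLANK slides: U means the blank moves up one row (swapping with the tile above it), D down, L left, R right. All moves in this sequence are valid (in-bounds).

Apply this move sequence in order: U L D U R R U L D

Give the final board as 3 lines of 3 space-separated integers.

Answer: 4 7 8
6 0 2
1 3 5

Derivation:
After move 1 (U):
4 8 2
6 0 7
1 3 5

After move 2 (L):
4 8 2
0 6 7
1 3 5

After move 3 (D):
4 8 2
1 6 7
0 3 5

After move 4 (U):
4 8 2
0 6 7
1 3 5

After move 5 (R):
4 8 2
6 0 7
1 3 5

After move 6 (R):
4 8 2
6 7 0
1 3 5

After move 7 (U):
4 8 0
6 7 2
1 3 5

After move 8 (L):
4 0 8
6 7 2
1 3 5

After move 9 (D):
4 7 8
6 0 2
1 3 5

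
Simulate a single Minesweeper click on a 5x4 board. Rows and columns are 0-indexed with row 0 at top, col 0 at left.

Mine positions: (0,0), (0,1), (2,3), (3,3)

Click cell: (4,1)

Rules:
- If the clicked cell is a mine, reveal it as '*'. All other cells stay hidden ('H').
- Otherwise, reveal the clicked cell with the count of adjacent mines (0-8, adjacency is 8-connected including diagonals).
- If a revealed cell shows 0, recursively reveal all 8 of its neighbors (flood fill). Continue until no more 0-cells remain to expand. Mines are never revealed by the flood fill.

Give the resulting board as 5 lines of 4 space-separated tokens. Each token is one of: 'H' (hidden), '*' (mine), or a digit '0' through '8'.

H H H H
2 2 2 H
0 0 2 H
0 0 2 H
0 0 1 H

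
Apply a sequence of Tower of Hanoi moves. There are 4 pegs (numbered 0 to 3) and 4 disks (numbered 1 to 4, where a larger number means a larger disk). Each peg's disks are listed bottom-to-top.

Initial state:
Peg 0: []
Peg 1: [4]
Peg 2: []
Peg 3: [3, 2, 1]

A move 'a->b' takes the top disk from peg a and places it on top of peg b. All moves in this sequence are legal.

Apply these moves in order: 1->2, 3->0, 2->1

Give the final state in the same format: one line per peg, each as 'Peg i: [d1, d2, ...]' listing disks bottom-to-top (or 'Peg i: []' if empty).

After move 1 (1->2):
Peg 0: []
Peg 1: []
Peg 2: [4]
Peg 3: [3, 2, 1]

After move 2 (3->0):
Peg 0: [1]
Peg 1: []
Peg 2: [4]
Peg 3: [3, 2]

After move 3 (2->1):
Peg 0: [1]
Peg 1: [4]
Peg 2: []
Peg 3: [3, 2]

Answer: Peg 0: [1]
Peg 1: [4]
Peg 2: []
Peg 3: [3, 2]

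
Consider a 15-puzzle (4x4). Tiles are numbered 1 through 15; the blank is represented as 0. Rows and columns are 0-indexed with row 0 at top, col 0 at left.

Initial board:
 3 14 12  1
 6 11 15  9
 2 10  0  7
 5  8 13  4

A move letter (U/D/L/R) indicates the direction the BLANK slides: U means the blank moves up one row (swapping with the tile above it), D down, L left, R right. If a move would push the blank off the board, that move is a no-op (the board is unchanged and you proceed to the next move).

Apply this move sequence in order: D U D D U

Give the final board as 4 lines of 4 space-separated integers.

Answer:  3 14 12  1
 6 11 15  9
 2 10  0  7
 5  8 13  4

Derivation:
After move 1 (D):
 3 14 12  1
 6 11 15  9
 2 10 13  7
 5  8  0  4

After move 2 (U):
 3 14 12  1
 6 11 15  9
 2 10  0  7
 5  8 13  4

After move 3 (D):
 3 14 12  1
 6 11 15  9
 2 10 13  7
 5  8  0  4

After move 4 (D):
 3 14 12  1
 6 11 15  9
 2 10 13  7
 5  8  0  4

After move 5 (U):
 3 14 12  1
 6 11 15  9
 2 10  0  7
 5  8 13  4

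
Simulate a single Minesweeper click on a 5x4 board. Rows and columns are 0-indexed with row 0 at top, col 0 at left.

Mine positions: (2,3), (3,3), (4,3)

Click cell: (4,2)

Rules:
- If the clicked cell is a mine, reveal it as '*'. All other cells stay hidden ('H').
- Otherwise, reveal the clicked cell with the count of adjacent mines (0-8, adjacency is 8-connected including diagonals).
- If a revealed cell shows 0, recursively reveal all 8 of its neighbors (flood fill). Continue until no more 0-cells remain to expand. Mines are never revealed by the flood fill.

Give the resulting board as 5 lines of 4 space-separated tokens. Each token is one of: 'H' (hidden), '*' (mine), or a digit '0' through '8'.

H H H H
H H H H
H H H H
H H H H
H H 2 H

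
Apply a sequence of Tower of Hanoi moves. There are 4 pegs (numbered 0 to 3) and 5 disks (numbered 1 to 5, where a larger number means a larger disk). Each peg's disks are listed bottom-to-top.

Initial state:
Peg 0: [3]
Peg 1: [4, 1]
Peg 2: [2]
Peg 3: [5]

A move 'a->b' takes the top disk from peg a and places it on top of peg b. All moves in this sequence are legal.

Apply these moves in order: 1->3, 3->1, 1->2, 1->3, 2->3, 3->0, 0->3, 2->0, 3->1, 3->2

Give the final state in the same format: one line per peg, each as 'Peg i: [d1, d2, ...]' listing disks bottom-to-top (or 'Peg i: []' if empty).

After move 1 (1->3):
Peg 0: [3]
Peg 1: [4]
Peg 2: [2]
Peg 3: [5, 1]

After move 2 (3->1):
Peg 0: [3]
Peg 1: [4, 1]
Peg 2: [2]
Peg 3: [5]

After move 3 (1->2):
Peg 0: [3]
Peg 1: [4]
Peg 2: [2, 1]
Peg 3: [5]

After move 4 (1->3):
Peg 0: [3]
Peg 1: []
Peg 2: [2, 1]
Peg 3: [5, 4]

After move 5 (2->3):
Peg 0: [3]
Peg 1: []
Peg 2: [2]
Peg 3: [5, 4, 1]

After move 6 (3->0):
Peg 0: [3, 1]
Peg 1: []
Peg 2: [2]
Peg 3: [5, 4]

After move 7 (0->3):
Peg 0: [3]
Peg 1: []
Peg 2: [2]
Peg 3: [5, 4, 1]

After move 8 (2->0):
Peg 0: [3, 2]
Peg 1: []
Peg 2: []
Peg 3: [5, 4, 1]

After move 9 (3->1):
Peg 0: [3, 2]
Peg 1: [1]
Peg 2: []
Peg 3: [5, 4]

After move 10 (3->2):
Peg 0: [3, 2]
Peg 1: [1]
Peg 2: [4]
Peg 3: [5]

Answer: Peg 0: [3, 2]
Peg 1: [1]
Peg 2: [4]
Peg 3: [5]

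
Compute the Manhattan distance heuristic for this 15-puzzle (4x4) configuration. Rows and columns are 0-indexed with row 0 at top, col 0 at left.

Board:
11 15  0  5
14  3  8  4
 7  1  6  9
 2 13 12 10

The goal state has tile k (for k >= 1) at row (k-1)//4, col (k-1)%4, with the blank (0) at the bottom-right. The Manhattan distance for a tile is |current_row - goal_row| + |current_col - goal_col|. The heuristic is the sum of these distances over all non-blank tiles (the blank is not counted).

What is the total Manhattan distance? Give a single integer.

Tile 11: (0,0)->(2,2) = 4
Tile 15: (0,1)->(3,2) = 4
Tile 5: (0,3)->(1,0) = 4
Tile 14: (1,0)->(3,1) = 3
Tile 3: (1,1)->(0,2) = 2
Tile 8: (1,2)->(1,3) = 1
Tile 4: (1,3)->(0,3) = 1
Tile 7: (2,0)->(1,2) = 3
Tile 1: (2,1)->(0,0) = 3
Tile 6: (2,2)->(1,1) = 2
Tile 9: (2,3)->(2,0) = 3
Tile 2: (3,0)->(0,1) = 4
Tile 13: (3,1)->(3,0) = 1
Tile 12: (3,2)->(2,3) = 2
Tile 10: (3,3)->(2,1) = 3
Sum: 4 + 4 + 4 + 3 + 2 + 1 + 1 + 3 + 3 + 2 + 3 + 4 + 1 + 2 + 3 = 40

Answer: 40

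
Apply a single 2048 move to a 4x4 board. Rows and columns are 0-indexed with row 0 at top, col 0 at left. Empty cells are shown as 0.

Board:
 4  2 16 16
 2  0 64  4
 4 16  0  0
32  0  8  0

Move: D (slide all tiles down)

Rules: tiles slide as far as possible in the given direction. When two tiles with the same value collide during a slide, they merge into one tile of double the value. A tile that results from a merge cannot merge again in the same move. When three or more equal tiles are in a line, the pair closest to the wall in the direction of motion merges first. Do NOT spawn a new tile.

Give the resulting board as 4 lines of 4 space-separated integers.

Slide down:
col 0: [4, 2, 4, 32] -> [4, 2, 4, 32]
col 1: [2, 0, 16, 0] -> [0, 0, 2, 16]
col 2: [16, 64, 0, 8] -> [0, 16, 64, 8]
col 3: [16, 4, 0, 0] -> [0, 0, 16, 4]

Answer:  4  0  0  0
 2  0 16  0
 4  2 64 16
32 16  8  4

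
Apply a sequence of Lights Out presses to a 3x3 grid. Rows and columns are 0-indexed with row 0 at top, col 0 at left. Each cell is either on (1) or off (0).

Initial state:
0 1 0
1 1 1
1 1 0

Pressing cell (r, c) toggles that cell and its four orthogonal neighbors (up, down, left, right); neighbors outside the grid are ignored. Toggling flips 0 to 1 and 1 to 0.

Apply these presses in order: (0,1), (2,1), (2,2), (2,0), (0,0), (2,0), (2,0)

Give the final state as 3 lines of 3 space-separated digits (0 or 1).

After press 1 at (0,1):
1 0 1
1 0 1
1 1 0

After press 2 at (2,1):
1 0 1
1 1 1
0 0 1

After press 3 at (2,2):
1 0 1
1 1 0
0 1 0

After press 4 at (2,0):
1 0 1
0 1 0
1 0 0

After press 5 at (0,0):
0 1 1
1 1 0
1 0 0

After press 6 at (2,0):
0 1 1
0 1 0
0 1 0

After press 7 at (2,0):
0 1 1
1 1 0
1 0 0

Answer: 0 1 1
1 1 0
1 0 0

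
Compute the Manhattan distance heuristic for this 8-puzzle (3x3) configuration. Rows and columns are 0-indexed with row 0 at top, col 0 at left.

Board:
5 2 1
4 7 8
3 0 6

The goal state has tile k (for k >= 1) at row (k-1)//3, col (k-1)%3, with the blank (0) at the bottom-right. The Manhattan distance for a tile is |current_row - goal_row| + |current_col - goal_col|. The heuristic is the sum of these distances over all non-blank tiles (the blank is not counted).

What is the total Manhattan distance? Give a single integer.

Tile 5: (0,0)->(1,1) = 2
Tile 2: (0,1)->(0,1) = 0
Tile 1: (0,2)->(0,0) = 2
Tile 4: (1,0)->(1,0) = 0
Tile 7: (1,1)->(2,0) = 2
Tile 8: (1,2)->(2,1) = 2
Tile 3: (2,0)->(0,2) = 4
Tile 6: (2,2)->(1,2) = 1
Sum: 2 + 0 + 2 + 0 + 2 + 2 + 4 + 1 = 13

Answer: 13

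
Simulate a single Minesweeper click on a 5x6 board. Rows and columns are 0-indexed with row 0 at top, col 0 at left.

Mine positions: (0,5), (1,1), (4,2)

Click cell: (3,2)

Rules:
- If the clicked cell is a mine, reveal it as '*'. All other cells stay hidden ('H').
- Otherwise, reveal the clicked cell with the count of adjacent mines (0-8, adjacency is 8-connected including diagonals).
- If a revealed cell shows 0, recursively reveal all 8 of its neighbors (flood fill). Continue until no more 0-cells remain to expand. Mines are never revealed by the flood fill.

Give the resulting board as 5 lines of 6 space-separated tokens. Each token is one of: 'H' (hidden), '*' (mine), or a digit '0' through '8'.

H H H H H H
H H H H H H
H H H H H H
H H 1 H H H
H H H H H H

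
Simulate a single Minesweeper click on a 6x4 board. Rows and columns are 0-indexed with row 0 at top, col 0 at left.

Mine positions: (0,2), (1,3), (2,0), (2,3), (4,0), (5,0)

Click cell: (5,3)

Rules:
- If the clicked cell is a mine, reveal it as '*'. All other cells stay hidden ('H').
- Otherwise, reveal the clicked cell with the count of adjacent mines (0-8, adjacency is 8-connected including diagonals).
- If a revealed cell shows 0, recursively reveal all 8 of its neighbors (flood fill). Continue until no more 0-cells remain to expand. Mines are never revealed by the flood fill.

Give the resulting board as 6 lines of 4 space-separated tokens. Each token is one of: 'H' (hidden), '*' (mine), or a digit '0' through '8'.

H H H H
H H H H
H H H H
H 2 1 1
H 2 0 0
H 2 0 0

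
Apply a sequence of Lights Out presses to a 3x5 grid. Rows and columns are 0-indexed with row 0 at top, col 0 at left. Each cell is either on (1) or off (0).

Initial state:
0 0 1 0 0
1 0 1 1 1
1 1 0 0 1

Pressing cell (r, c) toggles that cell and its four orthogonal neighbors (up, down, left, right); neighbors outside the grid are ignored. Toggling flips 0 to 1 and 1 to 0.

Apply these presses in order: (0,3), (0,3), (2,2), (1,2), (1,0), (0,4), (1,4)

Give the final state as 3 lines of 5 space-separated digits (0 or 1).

After press 1 at (0,3):
0 0 0 1 1
1 0 1 0 1
1 1 0 0 1

After press 2 at (0,3):
0 0 1 0 0
1 0 1 1 1
1 1 0 0 1

After press 3 at (2,2):
0 0 1 0 0
1 0 0 1 1
1 0 1 1 1

After press 4 at (1,2):
0 0 0 0 0
1 1 1 0 1
1 0 0 1 1

After press 5 at (1,0):
1 0 0 0 0
0 0 1 0 1
0 0 0 1 1

After press 6 at (0,4):
1 0 0 1 1
0 0 1 0 0
0 0 0 1 1

After press 7 at (1,4):
1 0 0 1 0
0 0 1 1 1
0 0 0 1 0

Answer: 1 0 0 1 0
0 0 1 1 1
0 0 0 1 0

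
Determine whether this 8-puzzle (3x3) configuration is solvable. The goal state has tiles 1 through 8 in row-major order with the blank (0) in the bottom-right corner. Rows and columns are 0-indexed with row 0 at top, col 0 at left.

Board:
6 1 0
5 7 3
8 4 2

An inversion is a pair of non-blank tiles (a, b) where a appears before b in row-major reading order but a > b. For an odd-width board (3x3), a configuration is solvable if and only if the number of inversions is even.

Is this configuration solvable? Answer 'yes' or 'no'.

Answer: no

Derivation:
Inversions (pairs i<j in row-major order where tile[i] > tile[j] > 0): 15
15 is odd, so the puzzle is not solvable.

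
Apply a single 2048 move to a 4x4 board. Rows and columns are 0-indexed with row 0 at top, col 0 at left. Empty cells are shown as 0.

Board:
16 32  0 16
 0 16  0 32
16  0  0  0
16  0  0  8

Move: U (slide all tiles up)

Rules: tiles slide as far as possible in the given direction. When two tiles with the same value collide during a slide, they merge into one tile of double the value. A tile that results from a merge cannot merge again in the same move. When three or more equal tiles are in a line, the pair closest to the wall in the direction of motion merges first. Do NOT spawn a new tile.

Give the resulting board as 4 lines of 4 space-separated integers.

Answer: 32 32  0 16
16 16  0 32
 0  0  0  8
 0  0  0  0

Derivation:
Slide up:
col 0: [16, 0, 16, 16] -> [32, 16, 0, 0]
col 1: [32, 16, 0, 0] -> [32, 16, 0, 0]
col 2: [0, 0, 0, 0] -> [0, 0, 0, 0]
col 3: [16, 32, 0, 8] -> [16, 32, 8, 0]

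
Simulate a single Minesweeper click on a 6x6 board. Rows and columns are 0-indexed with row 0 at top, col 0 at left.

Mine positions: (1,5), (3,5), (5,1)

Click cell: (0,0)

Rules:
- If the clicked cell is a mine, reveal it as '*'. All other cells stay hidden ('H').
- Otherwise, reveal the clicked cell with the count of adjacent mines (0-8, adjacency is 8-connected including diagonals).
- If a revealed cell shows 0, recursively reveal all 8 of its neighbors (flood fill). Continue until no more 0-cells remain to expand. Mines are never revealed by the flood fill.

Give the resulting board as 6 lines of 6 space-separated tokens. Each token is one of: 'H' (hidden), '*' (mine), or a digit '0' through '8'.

0 0 0 0 1 H
0 0 0 0 1 H
0 0 0 0 2 H
0 0 0 0 1 H
1 1 1 0 1 1
H H 1 0 0 0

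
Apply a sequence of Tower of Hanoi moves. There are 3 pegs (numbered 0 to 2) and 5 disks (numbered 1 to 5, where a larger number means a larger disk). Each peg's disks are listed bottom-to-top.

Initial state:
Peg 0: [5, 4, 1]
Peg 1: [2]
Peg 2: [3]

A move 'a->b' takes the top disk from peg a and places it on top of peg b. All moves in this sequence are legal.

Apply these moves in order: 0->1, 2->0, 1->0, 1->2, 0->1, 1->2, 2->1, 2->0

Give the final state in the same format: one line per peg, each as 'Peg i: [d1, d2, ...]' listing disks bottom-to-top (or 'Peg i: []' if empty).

After move 1 (0->1):
Peg 0: [5, 4]
Peg 1: [2, 1]
Peg 2: [3]

After move 2 (2->0):
Peg 0: [5, 4, 3]
Peg 1: [2, 1]
Peg 2: []

After move 3 (1->0):
Peg 0: [5, 4, 3, 1]
Peg 1: [2]
Peg 2: []

After move 4 (1->2):
Peg 0: [5, 4, 3, 1]
Peg 1: []
Peg 2: [2]

After move 5 (0->1):
Peg 0: [5, 4, 3]
Peg 1: [1]
Peg 2: [2]

After move 6 (1->2):
Peg 0: [5, 4, 3]
Peg 1: []
Peg 2: [2, 1]

After move 7 (2->1):
Peg 0: [5, 4, 3]
Peg 1: [1]
Peg 2: [2]

After move 8 (2->0):
Peg 0: [5, 4, 3, 2]
Peg 1: [1]
Peg 2: []

Answer: Peg 0: [5, 4, 3, 2]
Peg 1: [1]
Peg 2: []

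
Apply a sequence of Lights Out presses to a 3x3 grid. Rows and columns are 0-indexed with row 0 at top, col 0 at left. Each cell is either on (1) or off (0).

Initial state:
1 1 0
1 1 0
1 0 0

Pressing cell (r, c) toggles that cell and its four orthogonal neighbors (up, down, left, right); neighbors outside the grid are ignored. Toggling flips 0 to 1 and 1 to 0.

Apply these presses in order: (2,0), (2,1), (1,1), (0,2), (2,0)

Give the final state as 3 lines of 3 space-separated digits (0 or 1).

After press 1 at (2,0):
1 1 0
0 1 0
0 1 0

After press 2 at (2,1):
1 1 0
0 0 0
1 0 1

After press 3 at (1,1):
1 0 0
1 1 1
1 1 1

After press 4 at (0,2):
1 1 1
1 1 0
1 1 1

After press 5 at (2,0):
1 1 1
0 1 0
0 0 1

Answer: 1 1 1
0 1 0
0 0 1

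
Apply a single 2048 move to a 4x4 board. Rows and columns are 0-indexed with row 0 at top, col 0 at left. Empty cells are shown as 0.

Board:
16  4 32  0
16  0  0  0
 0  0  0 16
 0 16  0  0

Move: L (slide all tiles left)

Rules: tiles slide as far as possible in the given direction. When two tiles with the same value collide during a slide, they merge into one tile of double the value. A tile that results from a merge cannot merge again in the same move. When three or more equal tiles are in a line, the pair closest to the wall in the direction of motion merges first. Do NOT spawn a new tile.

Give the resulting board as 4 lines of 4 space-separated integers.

Answer: 16  4 32  0
16  0  0  0
16  0  0  0
16  0  0  0

Derivation:
Slide left:
row 0: [16, 4, 32, 0] -> [16, 4, 32, 0]
row 1: [16, 0, 0, 0] -> [16, 0, 0, 0]
row 2: [0, 0, 0, 16] -> [16, 0, 0, 0]
row 3: [0, 16, 0, 0] -> [16, 0, 0, 0]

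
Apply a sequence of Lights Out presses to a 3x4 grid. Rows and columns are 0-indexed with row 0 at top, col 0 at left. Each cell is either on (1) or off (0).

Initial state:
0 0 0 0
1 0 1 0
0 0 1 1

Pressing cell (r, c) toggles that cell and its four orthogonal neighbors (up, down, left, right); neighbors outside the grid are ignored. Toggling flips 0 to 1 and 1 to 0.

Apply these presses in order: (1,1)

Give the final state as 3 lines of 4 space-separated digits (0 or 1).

After press 1 at (1,1):
0 1 0 0
0 1 0 0
0 1 1 1

Answer: 0 1 0 0
0 1 0 0
0 1 1 1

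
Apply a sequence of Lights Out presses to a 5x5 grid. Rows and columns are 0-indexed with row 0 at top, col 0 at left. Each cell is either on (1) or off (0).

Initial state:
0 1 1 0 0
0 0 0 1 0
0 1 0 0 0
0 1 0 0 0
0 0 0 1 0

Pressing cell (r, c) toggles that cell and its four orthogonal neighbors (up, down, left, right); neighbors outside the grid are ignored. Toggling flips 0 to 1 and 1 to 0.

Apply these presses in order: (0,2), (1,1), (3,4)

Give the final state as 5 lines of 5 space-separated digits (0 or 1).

Answer: 0 1 0 1 0
1 1 0 1 0
0 0 0 0 1
0 1 0 1 1
0 0 0 1 1

Derivation:
After press 1 at (0,2):
0 0 0 1 0
0 0 1 1 0
0 1 0 0 0
0 1 0 0 0
0 0 0 1 0

After press 2 at (1,1):
0 1 0 1 0
1 1 0 1 0
0 0 0 0 0
0 1 0 0 0
0 0 0 1 0

After press 3 at (3,4):
0 1 0 1 0
1 1 0 1 0
0 0 0 0 1
0 1 0 1 1
0 0 0 1 1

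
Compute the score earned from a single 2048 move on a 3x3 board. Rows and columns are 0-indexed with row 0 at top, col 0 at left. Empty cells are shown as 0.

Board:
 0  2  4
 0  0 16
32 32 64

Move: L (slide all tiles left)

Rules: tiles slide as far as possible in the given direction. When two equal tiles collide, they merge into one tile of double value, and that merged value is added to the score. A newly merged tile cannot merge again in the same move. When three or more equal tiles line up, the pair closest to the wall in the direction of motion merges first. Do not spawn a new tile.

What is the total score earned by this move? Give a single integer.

Answer: 64

Derivation:
Slide left:
row 0: [0, 2, 4] -> [2, 4, 0]  score +0 (running 0)
row 1: [0, 0, 16] -> [16, 0, 0]  score +0 (running 0)
row 2: [32, 32, 64] -> [64, 64, 0]  score +64 (running 64)
Board after move:
 2  4  0
16  0  0
64 64  0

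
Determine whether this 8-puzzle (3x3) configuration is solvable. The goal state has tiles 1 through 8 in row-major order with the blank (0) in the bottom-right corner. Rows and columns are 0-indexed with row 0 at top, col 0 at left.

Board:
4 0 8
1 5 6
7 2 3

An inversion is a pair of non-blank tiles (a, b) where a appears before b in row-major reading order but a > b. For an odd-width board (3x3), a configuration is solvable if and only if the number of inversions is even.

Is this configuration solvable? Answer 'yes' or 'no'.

Inversions (pairs i<j in row-major order where tile[i] > tile[j] > 0): 15
15 is odd, so the puzzle is not solvable.

Answer: no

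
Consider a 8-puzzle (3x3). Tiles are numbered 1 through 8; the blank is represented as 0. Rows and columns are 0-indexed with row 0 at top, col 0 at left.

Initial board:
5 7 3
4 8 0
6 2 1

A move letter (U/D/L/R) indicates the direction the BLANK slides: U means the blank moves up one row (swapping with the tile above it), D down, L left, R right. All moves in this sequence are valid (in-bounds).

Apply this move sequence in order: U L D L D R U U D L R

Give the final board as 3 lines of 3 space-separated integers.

After move 1 (U):
5 7 0
4 8 3
6 2 1

After move 2 (L):
5 0 7
4 8 3
6 2 1

After move 3 (D):
5 8 7
4 0 3
6 2 1

After move 4 (L):
5 8 7
0 4 3
6 2 1

After move 5 (D):
5 8 7
6 4 3
0 2 1

After move 6 (R):
5 8 7
6 4 3
2 0 1

After move 7 (U):
5 8 7
6 0 3
2 4 1

After move 8 (U):
5 0 7
6 8 3
2 4 1

After move 9 (D):
5 8 7
6 0 3
2 4 1

After move 10 (L):
5 8 7
0 6 3
2 4 1

After move 11 (R):
5 8 7
6 0 3
2 4 1

Answer: 5 8 7
6 0 3
2 4 1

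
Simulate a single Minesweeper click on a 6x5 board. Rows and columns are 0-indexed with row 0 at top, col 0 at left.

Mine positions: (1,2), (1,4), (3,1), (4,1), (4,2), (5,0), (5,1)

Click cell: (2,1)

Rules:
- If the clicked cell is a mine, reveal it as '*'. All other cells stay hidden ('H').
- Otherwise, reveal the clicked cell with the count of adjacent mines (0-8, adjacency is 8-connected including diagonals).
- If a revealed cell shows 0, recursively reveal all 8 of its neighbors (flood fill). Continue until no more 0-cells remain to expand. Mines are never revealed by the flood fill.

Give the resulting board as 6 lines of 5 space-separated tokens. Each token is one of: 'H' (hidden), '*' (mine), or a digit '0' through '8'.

H H H H H
H H H H H
H 2 H H H
H H H H H
H H H H H
H H H H H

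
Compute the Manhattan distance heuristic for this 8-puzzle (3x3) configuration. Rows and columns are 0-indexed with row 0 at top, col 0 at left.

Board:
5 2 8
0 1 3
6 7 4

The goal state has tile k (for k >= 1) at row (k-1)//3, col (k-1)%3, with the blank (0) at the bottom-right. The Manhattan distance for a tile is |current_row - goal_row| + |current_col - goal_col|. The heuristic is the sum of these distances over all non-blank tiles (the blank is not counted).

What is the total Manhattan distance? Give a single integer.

Answer: 15

Derivation:
Tile 5: at (0,0), goal (1,1), distance |0-1|+|0-1| = 2
Tile 2: at (0,1), goal (0,1), distance |0-0|+|1-1| = 0
Tile 8: at (0,2), goal (2,1), distance |0-2|+|2-1| = 3
Tile 1: at (1,1), goal (0,0), distance |1-0|+|1-0| = 2
Tile 3: at (1,2), goal (0,2), distance |1-0|+|2-2| = 1
Tile 6: at (2,0), goal (1,2), distance |2-1|+|0-2| = 3
Tile 7: at (2,1), goal (2,0), distance |2-2|+|1-0| = 1
Tile 4: at (2,2), goal (1,0), distance |2-1|+|2-0| = 3
Sum: 2 + 0 + 3 + 2 + 1 + 3 + 1 + 3 = 15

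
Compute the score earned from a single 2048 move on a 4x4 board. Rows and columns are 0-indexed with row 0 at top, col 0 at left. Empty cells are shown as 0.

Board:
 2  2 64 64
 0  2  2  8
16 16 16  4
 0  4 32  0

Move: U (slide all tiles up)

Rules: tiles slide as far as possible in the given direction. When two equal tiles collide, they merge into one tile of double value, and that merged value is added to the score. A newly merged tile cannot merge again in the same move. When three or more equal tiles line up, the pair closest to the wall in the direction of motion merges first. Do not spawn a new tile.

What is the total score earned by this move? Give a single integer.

Slide up:
col 0: [2, 0, 16, 0] -> [2, 16, 0, 0]  score +0 (running 0)
col 1: [2, 2, 16, 4] -> [4, 16, 4, 0]  score +4 (running 4)
col 2: [64, 2, 16, 32] -> [64, 2, 16, 32]  score +0 (running 4)
col 3: [64, 8, 4, 0] -> [64, 8, 4, 0]  score +0 (running 4)
Board after move:
 2  4 64 64
16 16  2  8
 0  4 16  4
 0  0 32  0

Answer: 4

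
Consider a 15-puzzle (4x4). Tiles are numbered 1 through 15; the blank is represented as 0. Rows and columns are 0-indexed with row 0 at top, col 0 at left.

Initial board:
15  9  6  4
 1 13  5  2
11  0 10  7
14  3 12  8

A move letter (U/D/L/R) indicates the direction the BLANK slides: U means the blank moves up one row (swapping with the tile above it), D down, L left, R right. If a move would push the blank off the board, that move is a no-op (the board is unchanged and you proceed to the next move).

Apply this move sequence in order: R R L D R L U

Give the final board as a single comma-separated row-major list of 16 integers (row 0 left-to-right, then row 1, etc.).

After move 1 (R):
15  9  6  4
 1 13  5  2
11 10  0  7
14  3 12  8

After move 2 (R):
15  9  6  4
 1 13  5  2
11 10  7  0
14  3 12  8

After move 3 (L):
15  9  6  4
 1 13  5  2
11 10  0  7
14  3 12  8

After move 4 (D):
15  9  6  4
 1 13  5  2
11 10 12  7
14  3  0  8

After move 5 (R):
15  9  6  4
 1 13  5  2
11 10 12  7
14  3  8  0

After move 6 (L):
15  9  6  4
 1 13  5  2
11 10 12  7
14  3  0  8

After move 7 (U):
15  9  6  4
 1 13  5  2
11 10  0  7
14  3 12  8

Answer: 15, 9, 6, 4, 1, 13, 5, 2, 11, 10, 0, 7, 14, 3, 12, 8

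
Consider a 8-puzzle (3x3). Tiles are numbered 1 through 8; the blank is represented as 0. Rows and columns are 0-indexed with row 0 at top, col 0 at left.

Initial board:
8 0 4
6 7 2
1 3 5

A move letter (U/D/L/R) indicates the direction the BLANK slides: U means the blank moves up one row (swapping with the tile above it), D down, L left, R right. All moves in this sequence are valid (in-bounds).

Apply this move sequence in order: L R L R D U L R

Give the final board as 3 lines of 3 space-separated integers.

After move 1 (L):
0 8 4
6 7 2
1 3 5

After move 2 (R):
8 0 4
6 7 2
1 3 5

After move 3 (L):
0 8 4
6 7 2
1 3 5

After move 4 (R):
8 0 4
6 7 2
1 3 5

After move 5 (D):
8 7 4
6 0 2
1 3 5

After move 6 (U):
8 0 4
6 7 2
1 3 5

After move 7 (L):
0 8 4
6 7 2
1 3 5

After move 8 (R):
8 0 4
6 7 2
1 3 5

Answer: 8 0 4
6 7 2
1 3 5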